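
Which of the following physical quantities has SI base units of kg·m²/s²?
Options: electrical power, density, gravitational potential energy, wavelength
Checking the SI base units of each option:
  electrical power (P = IV): kg·m²/s³  ✗
  density (ρ = m/V): kg/m³  ✗
  gravitational potential energy (U = -GMm/r): kg·m²/s²  ✓ matches
  wavelength (λ = v/f): m  ✗

Only gravitational potential energy has units kg·m²/s².

Answer: gravitational potential energy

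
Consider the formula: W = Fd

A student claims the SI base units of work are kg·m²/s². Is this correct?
Units of each symbol in W = Fd:
  F (force): kg·m/s²
  d (displacement): m

Multiplying the contributions: [kg·m/s²] · [m]
Adding exponents of each base unit: kg: 1, m: 2, s: -2
SI base units of work: kg·m²/s²

The claimed units kg·m²/s² match the derived units, so the claim is correct.

Answer: Yes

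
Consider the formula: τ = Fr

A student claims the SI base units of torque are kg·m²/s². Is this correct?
Units of each symbol in τ = Fr:
  F (force): kg·m/s²
  r (lever arm): m

Multiplying the contributions: [kg·m/s²] · [m]
Adding exponents of each base unit: kg: 1, m: 2, s: -2
SI base units of torque: kg·m²/s²

The claimed units kg·m²/s² match the derived units, so the claim is correct.

Answer: Yes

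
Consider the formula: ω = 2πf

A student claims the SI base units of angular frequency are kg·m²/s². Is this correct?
Units of each symbol in ω = 2πf:
  f (frequency): 1/s
  The factor 2π is dimensionless.

Multiplying the contributions: [1/s]
Adding exponents of each base unit: s: -1
SI base units of angular frequency: 1/s

The claimed units kg·m²/s² (exponents kg: 1, m: 2, s: -2) do not match the derived units 1/s (exponents s: -1), so the claim is incorrect.

Answer: No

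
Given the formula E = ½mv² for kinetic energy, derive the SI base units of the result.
Units of each symbol in E = ½mv²:
  m (mass): kg
  v (speed): m/s  → to the power 2, contributes m²/s²
  The factor ½ is dimensionless.

Multiplying the contributions: [kg] · [m²/s²]
Adding exponents of each base unit: kg: 1, m: 2, s: -2
SI base units of kinetic energy: kg·m²/s²

Answer: kg·m²/s²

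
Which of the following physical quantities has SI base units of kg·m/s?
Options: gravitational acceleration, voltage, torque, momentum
Checking the SI base units of each option:
  gravitational acceleration (g = GM/r²): m/s²  ✗
  voltage (V = IR): kg·m²/(s³·A)  ✗
  torque (τ = Fr): kg·m²/s²  ✗
  momentum (p = mv): kg·m/s  ✓ matches

Only momentum has units kg·m/s.

Answer: momentum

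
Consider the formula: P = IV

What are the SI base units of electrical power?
Units of each symbol in P = IV:
  I (current): A
  V (voltage, in volts): kg·m²/(s³·A)

Multiplying the contributions: [A] · [kg·m²/(s³·A)]
Adding exponents of each base unit: kg: 1, m: 2, s: -3
SI base units of electrical power: kg·m²/s³

Answer: kg·m²/s³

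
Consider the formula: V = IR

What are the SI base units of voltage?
Units of each symbol in V = IR:
  I (current): A
  R (resistance, in ohms): kg·m²/(s³·A²)

Multiplying the contributions: [A] · [kg·m²/(s³·A²)]
Adding exponents of each base unit: kg: 1, m: 2, s: -3, A: -1
SI base units of voltage: kg·m²/(s³·A)

Answer: kg·m²/(s³·A)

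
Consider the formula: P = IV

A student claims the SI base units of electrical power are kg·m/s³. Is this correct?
Units of each symbol in P = IV:
  I (current): A
  V (voltage, in volts): kg·m²/(s³·A)

Multiplying the contributions: [A] · [kg·m²/(s³·A)]
Adding exponents of each base unit: kg: 1, m: 2, s: -3
SI base units of electrical power: kg·m²/s³

The claimed units kg·m/s³ (exponents kg: 1, m: 1, s: -3) do not match the derived units kg·m²/s³ (exponents kg: 1, m: 2, s: -3), so the claim is incorrect.

Answer: No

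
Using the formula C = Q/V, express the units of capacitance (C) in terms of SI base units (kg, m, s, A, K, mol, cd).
Units of each symbol in C = Q/V:
  Q (charge, in coulombs): s·A
  V (voltage, in volts): kg·m²/(s³·A)  → in the denominator, contributes s³·A/(kg·m²)

Multiplying the contributions: [s·A] · [s³·A/(kg·m²)]
Adding exponents of each base unit: kg: -1, m: -2, s: 4, A: 2
SI base units of capacitance: s⁴·A²/(kg·m²)

Answer: s⁴·A²/(kg·m²)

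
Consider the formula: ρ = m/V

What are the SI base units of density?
Units of each symbol in ρ = m/V:
  m (mass): kg
  V (volume): m³  → in the denominator, contributes 1/m³

Multiplying the contributions: [kg] · [1/m³]
Adding exponents of each base unit: kg: 1, m: -3
SI base units of density: kg/m³

Answer: kg/m³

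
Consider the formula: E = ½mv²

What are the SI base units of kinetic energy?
Units of each symbol in E = ½mv²:
  m (mass): kg
  v (speed): m/s  → to the power 2, contributes m²/s²
  The factor ½ is dimensionless.

Multiplying the contributions: [kg] · [m²/s²]
Adding exponents of each base unit: kg: 1, m: 2, s: -2
SI base units of kinetic energy: kg·m²/s²

Answer: kg·m²/s²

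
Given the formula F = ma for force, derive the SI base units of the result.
Units of each symbol in F = ma:
  m (mass): kg
  a (acceleration): m/s²

Multiplying the contributions: [kg] · [m/s²]
Adding exponents of each base unit: kg: 1, m: 1, s: -2
SI base units of force: kg·m/s²

Answer: kg·m/s²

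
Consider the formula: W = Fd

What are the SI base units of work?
Units of each symbol in W = Fd:
  F (force): kg·m/s²
  d (displacement): m

Multiplying the contributions: [kg·m/s²] · [m]
Adding exponents of each base unit: kg: 1, m: 2, s: -2
SI base units of work: kg·m²/s²

Answer: kg·m²/s²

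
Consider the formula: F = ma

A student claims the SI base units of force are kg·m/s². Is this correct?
Units of each symbol in F = ma:
  m (mass): kg
  a (acceleration): m/s²

Multiplying the contributions: [kg] · [m/s²]
Adding exponents of each base unit: kg: 1, m: 1, s: -2
SI base units of force: kg·m/s²

The claimed units kg·m/s² match the derived units, so the claim is correct.

Answer: Yes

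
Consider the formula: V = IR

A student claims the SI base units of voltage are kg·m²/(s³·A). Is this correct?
Units of each symbol in V = IR:
  I (current): A
  R (resistance, in ohms): kg·m²/(s³·A²)

Multiplying the contributions: [A] · [kg·m²/(s³·A²)]
Adding exponents of each base unit: kg: 1, m: 2, s: -3, A: -1
SI base units of voltage: kg·m²/(s³·A)

The claimed units kg·m²/(s³·A) match the derived units, so the claim is correct.

Answer: Yes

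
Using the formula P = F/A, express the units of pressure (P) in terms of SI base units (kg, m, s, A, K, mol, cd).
Units of each symbol in P = F/A:
  F (force): kg·m/s²
  A (area): m²  → in the denominator, contributes 1/m²

Multiplying the contributions: [kg·m/s²] · [1/m²]
Adding exponents of each base unit: kg: 1, m: -1, s: -2
SI base units of pressure: kg/(m·s²)

Answer: kg/(m·s²)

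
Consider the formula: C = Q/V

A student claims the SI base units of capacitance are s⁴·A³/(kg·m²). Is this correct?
Units of each symbol in C = Q/V:
  Q (charge, in coulombs): s·A
  V (voltage, in volts): kg·m²/(s³·A)  → in the denominator, contributes s³·A/(kg·m²)

Multiplying the contributions: [s·A] · [s³·A/(kg·m²)]
Adding exponents of each base unit: kg: -1, m: -2, s: 4, A: 2
SI base units of capacitance: s⁴·A²/(kg·m²)

The claimed units s⁴·A³/(kg·m²) (exponents kg: -1, m: -2, s: 4, A: 3) do not match the derived units s⁴·A²/(kg·m²) (exponents kg: -1, m: -2, s: 4, A: 2), so the claim is incorrect.

Answer: No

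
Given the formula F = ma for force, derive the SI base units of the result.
Units of each symbol in F = ma:
  m (mass): kg
  a (acceleration): m/s²

Multiplying the contributions: [kg] · [m/s²]
Adding exponents of each base unit: kg: 1, m: 1, s: -2
SI base units of force: kg·m/s²

Answer: kg·m/s²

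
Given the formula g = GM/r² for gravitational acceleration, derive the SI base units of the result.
Units of each symbol in g = GM/r²:
  G (gravitational constant): m³/(kg·s²)
  M (mass): kg
  r (distance): m  → to the power 2 in the denominator, contributes 1/m²

Multiplying the contributions: [m³/(kg·s²)] · [kg] · [1/m²]
Adding exponents of each base unit: m: 1, s: -2
SI base units of gravitational acceleration: m/s²

Answer: m/s²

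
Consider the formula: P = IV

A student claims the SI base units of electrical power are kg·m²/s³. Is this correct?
Units of each symbol in P = IV:
  I (current): A
  V (voltage, in volts): kg·m²/(s³·A)

Multiplying the contributions: [A] · [kg·m²/(s³·A)]
Adding exponents of each base unit: kg: 1, m: 2, s: -3
SI base units of electrical power: kg·m²/s³

The claimed units kg·m²/s³ match the derived units, so the claim is correct.

Answer: Yes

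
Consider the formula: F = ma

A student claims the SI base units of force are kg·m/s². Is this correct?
Units of each symbol in F = ma:
  m (mass): kg
  a (acceleration): m/s²

Multiplying the contributions: [kg] · [m/s²]
Adding exponents of each base unit: kg: 1, m: 1, s: -2
SI base units of force: kg·m/s²

The claimed units kg·m/s² match the derived units, so the claim is correct.

Answer: Yes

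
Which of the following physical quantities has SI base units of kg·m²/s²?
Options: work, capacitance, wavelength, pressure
Checking the SI base units of each option:
  work (W = Fd): kg·m²/s²  ✓ matches
  capacitance (C = Q/V): s⁴·A²/(kg·m²)  ✗
  wavelength (λ = v/f): m  ✗
  pressure (P = F/A): kg/(m·s²)  ✗

Only work has units kg·m²/s².

Answer: work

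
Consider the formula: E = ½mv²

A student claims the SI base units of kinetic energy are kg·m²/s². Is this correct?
Units of each symbol in E = ½mv²:
  m (mass): kg
  v (speed): m/s  → to the power 2, contributes m²/s²
  The factor ½ is dimensionless.

Multiplying the contributions: [kg] · [m²/s²]
Adding exponents of each base unit: kg: 1, m: 2, s: -2
SI base units of kinetic energy: kg·m²/s²

The claimed units kg·m²/s² match the derived units, so the claim is correct.

Answer: Yes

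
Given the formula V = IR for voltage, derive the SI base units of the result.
Units of each symbol in V = IR:
  I (current): A
  R (resistance, in ohms): kg·m²/(s³·A²)

Multiplying the contributions: [A] · [kg·m²/(s³·A²)]
Adding exponents of each base unit: kg: 1, m: 2, s: -3, A: -1
SI base units of voltage: kg·m²/(s³·A)

Answer: kg·m²/(s³·A)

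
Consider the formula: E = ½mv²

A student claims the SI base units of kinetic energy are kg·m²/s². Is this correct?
Units of each symbol in E = ½mv²:
  m (mass): kg
  v (speed): m/s  → to the power 2, contributes m²/s²
  The factor ½ is dimensionless.

Multiplying the contributions: [kg] · [m²/s²]
Adding exponents of each base unit: kg: 1, m: 2, s: -2
SI base units of kinetic energy: kg·m²/s²

The claimed units kg·m²/s² match the derived units, so the claim is correct.

Answer: Yes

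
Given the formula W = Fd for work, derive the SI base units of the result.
Units of each symbol in W = Fd:
  F (force): kg·m/s²
  d (displacement): m

Multiplying the contributions: [kg·m/s²] · [m]
Adding exponents of each base unit: kg: 1, m: 2, s: -2
SI base units of work: kg·m²/s²

Answer: kg·m²/s²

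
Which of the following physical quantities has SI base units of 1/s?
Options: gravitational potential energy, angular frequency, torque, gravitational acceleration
Checking the SI base units of each option:
  gravitational potential energy (U = -GMm/r): kg·m²/s²  ✗
  angular frequency (ω = 2πf): 1/s  ✓ matches
  torque (τ = Fr): kg·m²/s²  ✗
  gravitational acceleration (g = GM/r²): m/s²  ✗

Only angular frequency has units 1/s.

Answer: angular frequency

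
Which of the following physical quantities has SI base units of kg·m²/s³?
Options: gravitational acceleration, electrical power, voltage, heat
Checking the SI base units of each option:
  gravitational acceleration (g = GM/r²): m/s²  ✗
  electrical power (P = IV): kg·m²/s³  ✓ matches
  voltage (V = IR): kg·m²/(s³·A)  ✗
  heat (Q = mcΔT): kg·m²/s²  ✗

Only electrical power has units kg·m²/s³.

Answer: electrical power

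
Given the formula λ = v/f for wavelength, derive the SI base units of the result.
Units of each symbol in λ = v/f:
  v (wave speed): m/s
  f (frequency): 1/s  → in the denominator, contributes s

Multiplying the contributions: [m/s] · [s]
Adding exponents of each base unit: m: 1
SI base units of wavelength: m

Answer: m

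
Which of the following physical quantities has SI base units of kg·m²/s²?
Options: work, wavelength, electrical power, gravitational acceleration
Checking the SI base units of each option:
  work (W = Fd): kg·m²/s²  ✓ matches
  wavelength (λ = v/f): m  ✗
  electrical power (P = IV): kg·m²/s³  ✗
  gravitational acceleration (g = GM/r²): m/s²  ✗

Only work has units kg·m²/s².

Answer: work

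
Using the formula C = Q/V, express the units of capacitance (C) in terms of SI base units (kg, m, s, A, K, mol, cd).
Units of each symbol in C = Q/V:
  Q (charge, in coulombs): s·A
  V (voltage, in volts): kg·m²/(s³·A)  → in the denominator, contributes s³·A/(kg·m²)

Multiplying the contributions: [s·A] · [s³·A/(kg·m²)]
Adding exponents of each base unit: kg: -1, m: -2, s: 4, A: 2
SI base units of capacitance: s⁴·A²/(kg·m²)

Answer: s⁴·A²/(kg·m²)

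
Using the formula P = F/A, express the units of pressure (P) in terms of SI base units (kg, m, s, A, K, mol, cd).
Units of each symbol in P = F/A:
  F (force): kg·m/s²
  A (area): m²  → in the denominator, contributes 1/m²

Multiplying the contributions: [kg·m/s²] · [1/m²]
Adding exponents of each base unit: kg: 1, m: -1, s: -2
SI base units of pressure: kg/(m·s²)

Answer: kg/(m·s²)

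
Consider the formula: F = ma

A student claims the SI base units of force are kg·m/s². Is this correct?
Units of each symbol in F = ma:
  m (mass): kg
  a (acceleration): m/s²

Multiplying the contributions: [kg] · [m/s²]
Adding exponents of each base unit: kg: 1, m: 1, s: -2
SI base units of force: kg·m/s²

The claimed units kg·m/s² match the derived units, so the claim is correct.

Answer: Yes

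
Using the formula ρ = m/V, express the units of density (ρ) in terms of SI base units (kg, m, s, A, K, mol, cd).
Units of each symbol in ρ = m/V:
  m (mass): kg
  V (volume): m³  → in the denominator, contributes 1/m³

Multiplying the contributions: [kg] · [1/m³]
Adding exponents of each base unit: kg: 1, m: -3
SI base units of density: kg/m³

Answer: kg/m³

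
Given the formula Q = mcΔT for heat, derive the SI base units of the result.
Units of each symbol in Q = mcΔT:
  m (mass): kg
  c (specific heat capacity, in J/(kg·K)): m²/(s²·K)
  ΔT (temperature change): K

Multiplying the contributions: [kg] · [m²/(s²·K)] · [K]
Adding exponents of each base unit: kg: 1, m: 2, s: -2
SI base units of heat: kg·m²/s²

Answer: kg·m²/s²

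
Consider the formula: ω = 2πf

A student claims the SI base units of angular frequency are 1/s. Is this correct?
Units of each symbol in ω = 2πf:
  f (frequency): 1/s
  The factor 2π is dimensionless.

Multiplying the contributions: [1/s]
Adding exponents of each base unit: s: -1
SI base units of angular frequency: 1/s

The claimed units 1/s match the derived units, so the claim is correct.

Answer: Yes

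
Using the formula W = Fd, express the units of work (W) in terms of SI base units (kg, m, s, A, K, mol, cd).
Units of each symbol in W = Fd:
  F (force): kg·m/s²
  d (displacement): m

Multiplying the contributions: [kg·m/s²] · [m]
Adding exponents of each base unit: kg: 1, m: 2, s: -2
SI base units of work: kg·m²/s²

Answer: kg·m²/s²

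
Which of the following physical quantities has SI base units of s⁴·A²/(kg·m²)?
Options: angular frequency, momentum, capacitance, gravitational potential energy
Checking the SI base units of each option:
  angular frequency (ω = 2πf): 1/s  ✗
  momentum (p = mv): kg·m/s  ✗
  capacitance (C = Q/V): s⁴·A²/(kg·m²)  ✓ matches
  gravitational potential energy (U = -GMm/r): kg·m²/s²  ✗

Only capacitance has units s⁴·A²/(kg·m²).

Answer: capacitance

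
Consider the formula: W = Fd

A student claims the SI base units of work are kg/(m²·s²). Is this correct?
Units of each symbol in W = Fd:
  F (force): kg·m/s²
  d (displacement): m

Multiplying the contributions: [kg·m/s²] · [m]
Adding exponents of each base unit: kg: 1, m: 2, s: -2
SI base units of work: kg·m²/s²

The claimed units kg/(m²·s²) (exponents kg: 1, m: -2, s: -2) do not match the derived units kg·m²/s² (exponents kg: 1, m: 2, s: -2), so the claim is incorrect.

Answer: No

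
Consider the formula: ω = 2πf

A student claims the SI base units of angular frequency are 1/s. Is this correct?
Units of each symbol in ω = 2πf:
  f (frequency): 1/s
  The factor 2π is dimensionless.

Multiplying the contributions: [1/s]
Adding exponents of each base unit: s: -1
SI base units of angular frequency: 1/s

The claimed units 1/s match the derived units, so the claim is correct.

Answer: Yes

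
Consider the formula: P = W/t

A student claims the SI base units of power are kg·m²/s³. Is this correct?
Units of each symbol in P = W/t:
  W (work): kg·m²/s²
  t (time): s  → in the denominator, contributes 1/s

Multiplying the contributions: [kg·m²/s²] · [1/s]
Adding exponents of each base unit: kg: 1, m: 2, s: -3
SI base units of power: kg·m²/s³

The claimed units kg·m²/s³ match the derived units, so the claim is correct.

Answer: Yes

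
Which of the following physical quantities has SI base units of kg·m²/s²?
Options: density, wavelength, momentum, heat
Checking the SI base units of each option:
  density (ρ = m/V): kg/m³  ✗
  wavelength (λ = v/f): m  ✗
  momentum (p = mv): kg·m/s  ✗
  heat (Q = mcΔT): kg·m²/s²  ✓ matches

Only heat has units kg·m²/s².

Answer: heat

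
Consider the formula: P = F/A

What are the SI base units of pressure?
Units of each symbol in P = F/A:
  F (force): kg·m/s²
  A (area): m²  → in the denominator, contributes 1/m²

Multiplying the contributions: [kg·m/s²] · [1/m²]
Adding exponents of each base unit: kg: 1, m: -1, s: -2
SI base units of pressure: kg/(m·s²)

Answer: kg/(m·s²)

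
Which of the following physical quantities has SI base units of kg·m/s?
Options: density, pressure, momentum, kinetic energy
Checking the SI base units of each option:
  density (ρ = m/V): kg/m³  ✗
  pressure (P = F/A): kg/(m·s²)  ✗
  momentum (p = mv): kg·m/s  ✓ matches
  kinetic energy (E = ½mv²): kg·m²/s²  ✗

Only momentum has units kg·m/s.

Answer: momentum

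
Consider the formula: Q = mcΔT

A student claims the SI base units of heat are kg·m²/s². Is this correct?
Units of each symbol in Q = mcΔT:
  m (mass): kg
  c (specific heat capacity, in J/(kg·K)): m²/(s²·K)
  ΔT (temperature change): K

Multiplying the contributions: [kg] · [m²/(s²·K)] · [K]
Adding exponents of each base unit: kg: 1, m: 2, s: -2
SI base units of heat: kg·m²/s²

The claimed units kg·m²/s² match the derived units, so the claim is correct.

Answer: Yes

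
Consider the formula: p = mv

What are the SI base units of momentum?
Units of each symbol in p = mv:
  m (mass): kg
  v (velocity): m/s

Multiplying the contributions: [kg] · [m/s]
Adding exponents of each base unit: kg: 1, m: 1, s: -1
SI base units of momentum: kg·m/s

Answer: kg·m/s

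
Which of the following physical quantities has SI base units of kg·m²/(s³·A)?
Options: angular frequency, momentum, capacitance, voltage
Checking the SI base units of each option:
  angular frequency (ω = 2πf): 1/s  ✗
  momentum (p = mv): kg·m/s  ✗
  capacitance (C = Q/V): s⁴·A²/(kg·m²)  ✗
  voltage (V = IR): kg·m²/(s³·A)  ✓ matches

Only voltage has units kg·m²/(s³·A).

Answer: voltage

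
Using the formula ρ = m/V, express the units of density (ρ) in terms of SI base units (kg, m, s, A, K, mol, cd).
Units of each symbol in ρ = m/V:
  m (mass): kg
  V (volume): m³  → in the denominator, contributes 1/m³

Multiplying the contributions: [kg] · [1/m³]
Adding exponents of each base unit: kg: 1, m: -3
SI base units of density: kg/m³

Answer: kg/m³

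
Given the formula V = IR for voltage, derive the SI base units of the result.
Units of each symbol in V = IR:
  I (current): A
  R (resistance, in ohms): kg·m²/(s³·A²)

Multiplying the contributions: [A] · [kg·m²/(s³·A²)]
Adding exponents of each base unit: kg: 1, m: 2, s: -3, A: -1
SI base units of voltage: kg·m²/(s³·A)

Answer: kg·m²/(s³·A)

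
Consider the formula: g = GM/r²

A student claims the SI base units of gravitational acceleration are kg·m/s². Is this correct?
Units of each symbol in g = GM/r²:
  G (gravitational constant): m³/(kg·s²)
  M (mass): kg
  r (distance): m  → to the power 2 in the denominator, contributes 1/m²

Multiplying the contributions: [m³/(kg·s²)] · [kg] · [1/m²]
Adding exponents of each base unit: m: 1, s: -2
SI base units of gravitational acceleration: m/s²

The claimed units kg·m/s² (exponents kg: 1, m: 1, s: -2) do not match the derived units m/s² (exponents m: 1, s: -2), so the claim is incorrect.

Answer: No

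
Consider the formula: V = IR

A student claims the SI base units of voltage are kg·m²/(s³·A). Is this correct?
Units of each symbol in V = IR:
  I (current): A
  R (resistance, in ohms): kg·m²/(s³·A²)

Multiplying the contributions: [A] · [kg·m²/(s³·A²)]
Adding exponents of each base unit: kg: 1, m: 2, s: -3, A: -1
SI base units of voltage: kg·m²/(s³·A)

The claimed units kg·m²/(s³·A) match the derived units, so the claim is correct.

Answer: Yes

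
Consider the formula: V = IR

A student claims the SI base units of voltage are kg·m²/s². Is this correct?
Units of each symbol in V = IR:
  I (current): A
  R (resistance, in ohms): kg·m²/(s³·A²)

Multiplying the contributions: [A] · [kg·m²/(s³·A²)]
Adding exponents of each base unit: kg: 1, m: 2, s: -3, A: -1
SI base units of voltage: kg·m²/(s³·A)

The claimed units kg·m²/s² (exponents kg: 1, m: 2, s: -2) do not match the derived units kg·m²/(s³·A) (exponents kg: 1, m: 2, s: -3, A: -1), so the claim is incorrect.

Answer: No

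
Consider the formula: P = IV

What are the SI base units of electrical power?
Units of each symbol in P = IV:
  I (current): A
  V (voltage, in volts): kg·m²/(s³·A)

Multiplying the contributions: [A] · [kg·m²/(s³·A)]
Adding exponents of each base unit: kg: 1, m: 2, s: -3
SI base units of electrical power: kg·m²/s³

Answer: kg·m²/s³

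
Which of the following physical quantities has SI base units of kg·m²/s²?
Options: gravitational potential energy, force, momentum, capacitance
Checking the SI base units of each option:
  gravitational potential energy (U = -GMm/r): kg·m²/s²  ✓ matches
  force (F = ma): kg·m/s²  ✗
  momentum (p = mv): kg·m/s  ✗
  capacitance (C = Q/V): s⁴·A²/(kg·m²)  ✗

Only gravitational potential energy has units kg·m²/s².

Answer: gravitational potential energy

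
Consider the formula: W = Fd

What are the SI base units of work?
Units of each symbol in W = Fd:
  F (force): kg·m/s²
  d (displacement): m

Multiplying the contributions: [kg·m/s²] · [m]
Adding exponents of each base unit: kg: 1, m: 2, s: -2
SI base units of work: kg·m²/s²

Answer: kg·m²/s²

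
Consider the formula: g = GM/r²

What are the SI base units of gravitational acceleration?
Units of each symbol in g = GM/r²:
  G (gravitational constant): m³/(kg·s²)
  M (mass): kg
  r (distance): m  → to the power 2 in the denominator, contributes 1/m²

Multiplying the contributions: [m³/(kg·s²)] · [kg] · [1/m²]
Adding exponents of each base unit: m: 1, s: -2
SI base units of gravitational acceleration: m/s²

Answer: m/s²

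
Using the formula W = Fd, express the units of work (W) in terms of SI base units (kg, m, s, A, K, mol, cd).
Units of each symbol in W = Fd:
  F (force): kg·m/s²
  d (displacement): m

Multiplying the contributions: [kg·m/s²] · [m]
Adding exponents of each base unit: kg: 1, m: 2, s: -2
SI base units of work: kg·m²/s²

Answer: kg·m²/s²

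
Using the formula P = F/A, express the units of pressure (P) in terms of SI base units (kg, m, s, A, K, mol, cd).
Units of each symbol in P = F/A:
  F (force): kg·m/s²
  A (area): m²  → in the denominator, contributes 1/m²

Multiplying the contributions: [kg·m/s²] · [1/m²]
Adding exponents of each base unit: kg: 1, m: -1, s: -2
SI base units of pressure: kg/(m·s²)

Answer: kg/(m·s²)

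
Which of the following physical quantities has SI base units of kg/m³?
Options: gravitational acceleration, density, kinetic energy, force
Checking the SI base units of each option:
  gravitational acceleration (g = GM/r²): m/s²  ✗
  density (ρ = m/V): kg/m³  ✓ matches
  kinetic energy (E = ½mv²): kg·m²/s²  ✗
  force (F = ma): kg·m/s²  ✗

Only density has units kg/m³.

Answer: density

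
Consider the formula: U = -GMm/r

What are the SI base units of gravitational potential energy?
Units of each symbol in U = -GMm/r:
  G (gravitational constant): m³/(kg·s²)
  M (mass): kg
  m (mass): kg
  r (distance): m  → in the denominator, contributes 1/m
  The minus sign does not affect the units.

Multiplying the contributions: [m³/(kg·s²)] · [kg] · [kg] · [1/m]
Adding exponents of each base unit: kg: 1, m: 2, s: -2
SI base units of gravitational potential energy: kg·m²/s²

Answer: kg·m²/s²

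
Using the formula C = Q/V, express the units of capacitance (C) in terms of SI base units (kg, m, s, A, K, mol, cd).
Units of each symbol in C = Q/V:
  Q (charge, in coulombs): s·A
  V (voltage, in volts): kg·m²/(s³·A)  → in the denominator, contributes s³·A/(kg·m²)

Multiplying the contributions: [s·A] · [s³·A/(kg·m²)]
Adding exponents of each base unit: kg: -1, m: -2, s: 4, A: 2
SI base units of capacitance: s⁴·A²/(kg·m²)

Answer: s⁴·A²/(kg·m²)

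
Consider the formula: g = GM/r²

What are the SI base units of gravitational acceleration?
Units of each symbol in g = GM/r²:
  G (gravitational constant): m³/(kg·s²)
  M (mass): kg
  r (distance): m  → to the power 2 in the denominator, contributes 1/m²

Multiplying the contributions: [m³/(kg·s²)] · [kg] · [1/m²]
Adding exponents of each base unit: m: 1, s: -2
SI base units of gravitational acceleration: m/s²

Answer: m/s²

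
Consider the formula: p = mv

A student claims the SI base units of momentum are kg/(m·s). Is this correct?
Units of each symbol in p = mv:
  m (mass): kg
  v (velocity): m/s

Multiplying the contributions: [kg] · [m/s]
Adding exponents of each base unit: kg: 1, m: 1, s: -1
SI base units of momentum: kg·m/s

The claimed units kg/(m·s) (exponents kg: 1, m: -1, s: -1) do not match the derived units kg·m/s (exponents kg: 1, m: 1, s: -1), so the claim is incorrect.

Answer: No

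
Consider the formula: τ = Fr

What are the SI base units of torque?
Units of each symbol in τ = Fr:
  F (force): kg·m/s²
  r (lever arm): m

Multiplying the contributions: [kg·m/s²] · [m]
Adding exponents of each base unit: kg: 1, m: 2, s: -2
SI base units of torque: kg·m²/s²

Answer: kg·m²/s²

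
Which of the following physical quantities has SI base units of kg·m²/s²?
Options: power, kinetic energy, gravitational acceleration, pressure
Checking the SI base units of each option:
  power (P = W/t): kg·m²/s³  ✗
  kinetic energy (E = ½mv²): kg·m²/s²  ✓ matches
  gravitational acceleration (g = GM/r²): m/s²  ✗
  pressure (P = F/A): kg/(m·s²)  ✗

Only kinetic energy has units kg·m²/s².

Answer: kinetic energy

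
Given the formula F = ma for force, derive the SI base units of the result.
Units of each symbol in F = ma:
  m (mass): kg
  a (acceleration): m/s²

Multiplying the contributions: [kg] · [m/s²]
Adding exponents of each base unit: kg: 1, m: 1, s: -2
SI base units of force: kg·m/s²

Answer: kg·m/s²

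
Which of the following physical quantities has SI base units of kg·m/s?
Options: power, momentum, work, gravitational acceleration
Checking the SI base units of each option:
  power (P = W/t): kg·m²/s³  ✗
  momentum (p = mv): kg·m/s  ✓ matches
  work (W = Fd): kg·m²/s²  ✗
  gravitational acceleration (g = GM/r²): m/s²  ✗

Only momentum has units kg·m/s.

Answer: momentum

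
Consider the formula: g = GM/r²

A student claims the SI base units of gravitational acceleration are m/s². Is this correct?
Units of each symbol in g = GM/r²:
  G (gravitational constant): m³/(kg·s²)
  M (mass): kg
  r (distance): m  → to the power 2 in the denominator, contributes 1/m²

Multiplying the contributions: [m³/(kg·s²)] · [kg] · [1/m²]
Adding exponents of each base unit: m: 1, s: -2
SI base units of gravitational acceleration: m/s²

The claimed units m/s² match the derived units, so the claim is correct.

Answer: Yes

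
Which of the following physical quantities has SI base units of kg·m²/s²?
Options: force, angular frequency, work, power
Checking the SI base units of each option:
  force (F = ma): kg·m/s²  ✗
  angular frequency (ω = 2πf): 1/s  ✗
  work (W = Fd): kg·m²/s²  ✓ matches
  power (P = W/t): kg·m²/s³  ✗

Only work has units kg·m²/s².

Answer: work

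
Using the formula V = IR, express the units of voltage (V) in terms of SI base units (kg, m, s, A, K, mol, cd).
Units of each symbol in V = IR:
  I (current): A
  R (resistance, in ohms): kg·m²/(s³·A²)

Multiplying the contributions: [A] · [kg·m²/(s³·A²)]
Adding exponents of each base unit: kg: 1, m: 2, s: -3, A: -1
SI base units of voltage: kg·m²/(s³·A)

Answer: kg·m²/(s³·A)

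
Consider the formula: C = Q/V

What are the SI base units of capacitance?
Units of each symbol in C = Q/V:
  Q (charge, in coulombs): s·A
  V (voltage, in volts): kg·m²/(s³·A)  → in the denominator, contributes s³·A/(kg·m²)

Multiplying the contributions: [s·A] · [s³·A/(kg·m²)]
Adding exponents of each base unit: kg: -1, m: -2, s: 4, A: 2
SI base units of capacitance: s⁴·A²/(kg·m²)

Answer: s⁴·A²/(kg·m²)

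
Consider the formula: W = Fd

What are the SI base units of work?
Units of each symbol in W = Fd:
  F (force): kg·m/s²
  d (displacement): m

Multiplying the contributions: [kg·m/s²] · [m]
Adding exponents of each base unit: kg: 1, m: 2, s: -2
SI base units of work: kg·m²/s²

Answer: kg·m²/s²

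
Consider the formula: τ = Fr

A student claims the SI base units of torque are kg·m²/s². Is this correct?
Units of each symbol in τ = Fr:
  F (force): kg·m/s²
  r (lever arm): m

Multiplying the contributions: [kg·m/s²] · [m]
Adding exponents of each base unit: kg: 1, m: 2, s: -2
SI base units of torque: kg·m²/s²

The claimed units kg·m²/s² match the derived units, so the claim is correct.

Answer: Yes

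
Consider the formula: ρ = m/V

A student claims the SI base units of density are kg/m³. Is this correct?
Units of each symbol in ρ = m/V:
  m (mass): kg
  V (volume): m³  → in the denominator, contributes 1/m³

Multiplying the contributions: [kg] · [1/m³]
Adding exponents of each base unit: kg: 1, m: -3
SI base units of density: kg/m³

The claimed units kg/m³ match the derived units, so the claim is correct.

Answer: Yes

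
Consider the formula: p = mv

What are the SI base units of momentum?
Units of each symbol in p = mv:
  m (mass): kg
  v (velocity): m/s

Multiplying the contributions: [kg] · [m/s]
Adding exponents of each base unit: kg: 1, m: 1, s: -1
SI base units of momentum: kg·m/s

Answer: kg·m/s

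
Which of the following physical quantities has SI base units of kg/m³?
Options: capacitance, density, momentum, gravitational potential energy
Checking the SI base units of each option:
  capacitance (C = Q/V): s⁴·A²/(kg·m²)  ✗
  density (ρ = m/V): kg/m³  ✓ matches
  momentum (p = mv): kg·m/s  ✗
  gravitational potential energy (U = -GMm/r): kg·m²/s²  ✗

Only density has units kg/m³.

Answer: density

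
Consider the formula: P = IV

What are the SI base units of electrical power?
Units of each symbol in P = IV:
  I (current): A
  V (voltage, in volts): kg·m²/(s³·A)

Multiplying the contributions: [A] · [kg·m²/(s³·A)]
Adding exponents of each base unit: kg: 1, m: 2, s: -3
SI base units of electrical power: kg·m²/s³

Answer: kg·m²/s³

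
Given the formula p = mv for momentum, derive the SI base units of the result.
Units of each symbol in p = mv:
  m (mass): kg
  v (velocity): m/s

Multiplying the contributions: [kg] · [m/s]
Adding exponents of each base unit: kg: 1, m: 1, s: -1
SI base units of momentum: kg·m/s

Answer: kg·m/s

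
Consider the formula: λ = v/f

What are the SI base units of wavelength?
Units of each symbol in λ = v/f:
  v (wave speed): m/s
  f (frequency): 1/s  → in the denominator, contributes s

Multiplying the contributions: [m/s] · [s]
Adding exponents of each base unit: m: 1
SI base units of wavelength: m

Answer: m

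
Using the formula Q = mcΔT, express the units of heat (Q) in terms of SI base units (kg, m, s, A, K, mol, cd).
Units of each symbol in Q = mcΔT:
  m (mass): kg
  c (specific heat capacity, in J/(kg·K)): m²/(s²·K)
  ΔT (temperature change): K

Multiplying the contributions: [kg] · [m²/(s²·K)] · [K]
Adding exponents of each base unit: kg: 1, m: 2, s: -2
SI base units of heat: kg·m²/s²

Answer: kg·m²/s²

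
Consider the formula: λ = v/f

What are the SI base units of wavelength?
Units of each symbol in λ = v/f:
  v (wave speed): m/s
  f (frequency): 1/s  → in the denominator, contributes s

Multiplying the contributions: [m/s] · [s]
Adding exponents of each base unit: m: 1
SI base units of wavelength: m

Answer: m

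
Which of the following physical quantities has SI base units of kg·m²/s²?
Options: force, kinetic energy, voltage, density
Checking the SI base units of each option:
  force (F = ma): kg·m/s²  ✗
  kinetic energy (E = ½mv²): kg·m²/s²  ✓ matches
  voltage (V = IR): kg·m²/(s³·A)  ✗
  density (ρ = m/V): kg/m³  ✗

Only kinetic energy has units kg·m²/s².

Answer: kinetic energy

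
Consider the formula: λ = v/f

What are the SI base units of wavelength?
Units of each symbol in λ = v/f:
  v (wave speed): m/s
  f (frequency): 1/s  → in the denominator, contributes s

Multiplying the contributions: [m/s] · [s]
Adding exponents of each base unit: m: 1
SI base units of wavelength: m

Answer: m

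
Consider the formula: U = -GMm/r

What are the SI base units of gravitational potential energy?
Units of each symbol in U = -GMm/r:
  G (gravitational constant): m³/(kg·s²)
  M (mass): kg
  m (mass): kg
  r (distance): m  → in the denominator, contributes 1/m
  The minus sign does not affect the units.

Multiplying the contributions: [m³/(kg·s²)] · [kg] · [kg] · [1/m]
Adding exponents of each base unit: kg: 1, m: 2, s: -2
SI base units of gravitational potential energy: kg·m²/s²

Answer: kg·m²/s²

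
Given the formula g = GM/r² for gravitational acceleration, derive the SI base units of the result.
Units of each symbol in g = GM/r²:
  G (gravitational constant): m³/(kg·s²)
  M (mass): kg
  r (distance): m  → to the power 2 in the denominator, contributes 1/m²

Multiplying the contributions: [m³/(kg·s²)] · [kg] · [1/m²]
Adding exponents of each base unit: m: 1, s: -2
SI base units of gravitational acceleration: m/s²

Answer: m/s²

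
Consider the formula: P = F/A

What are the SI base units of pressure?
Units of each symbol in P = F/A:
  F (force): kg·m/s²
  A (area): m²  → in the denominator, contributes 1/m²

Multiplying the contributions: [kg·m/s²] · [1/m²]
Adding exponents of each base unit: kg: 1, m: -1, s: -2
SI base units of pressure: kg/(m·s²)

Answer: kg/(m·s²)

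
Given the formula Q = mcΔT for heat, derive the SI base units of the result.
Units of each symbol in Q = mcΔT:
  m (mass): kg
  c (specific heat capacity, in J/(kg·K)): m²/(s²·K)
  ΔT (temperature change): K

Multiplying the contributions: [kg] · [m²/(s²·K)] · [K]
Adding exponents of each base unit: kg: 1, m: 2, s: -2
SI base units of heat: kg·m²/s²

Answer: kg·m²/s²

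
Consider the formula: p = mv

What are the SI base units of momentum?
Units of each symbol in p = mv:
  m (mass): kg
  v (velocity): m/s

Multiplying the contributions: [kg] · [m/s]
Adding exponents of each base unit: kg: 1, m: 1, s: -1
SI base units of momentum: kg·m/s

Answer: kg·m/s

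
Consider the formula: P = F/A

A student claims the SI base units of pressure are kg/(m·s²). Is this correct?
Units of each symbol in P = F/A:
  F (force): kg·m/s²
  A (area): m²  → in the denominator, contributes 1/m²

Multiplying the contributions: [kg·m/s²] · [1/m²]
Adding exponents of each base unit: kg: 1, m: -1, s: -2
SI base units of pressure: kg/(m·s²)

The claimed units kg/(m·s²) match the derived units, so the claim is correct.

Answer: Yes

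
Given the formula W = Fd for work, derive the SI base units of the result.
Units of each symbol in W = Fd:
  F (force): kg·m/s²
  d (displacement): m

Multiplying the contributions: [kg·m/s²] · [m]
Adding exponents of each base unit: kg: 1, m: 2, s: -2
SI base units of work: kg·m²/s²

Answer: kg·m²/s²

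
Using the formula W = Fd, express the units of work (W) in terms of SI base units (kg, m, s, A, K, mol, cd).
Units of each symbol in W = Fd:
  F (force): kg·m/s²
  d (displacement): m

Multiplying the contributions: [kg·m/s²] · [m]
Adding exponents of each base unit: kg: 1, m: 2, s: -2
SI base units of work: kg·m²/s²

Answer: kg·m²/s²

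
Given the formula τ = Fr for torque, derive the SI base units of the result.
Units of each symbol in τ = Fr:
  F (force): kg·m/s²
  r (lever arm): m

Multiplying the contributions: [kg·m/s²] · [m]
Adding exponents of each base unit: kg: 1, m: 2, s: -2
SI base units of torque: kg·m²/s²

Answer: kg·m²/s²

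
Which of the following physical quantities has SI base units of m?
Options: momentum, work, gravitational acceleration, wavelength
Checking the SI base units of each option:
  momentum (p = mv): kg·m/s  ✗
  work (W = Fd): kg·m²/s²  ✗
  gravitational acceleration (g = GM/r²): m/s²  ✗
  wavelength (λ = v/f): m  ✓ matches

Only wavelength has units m.

Answer: wavelength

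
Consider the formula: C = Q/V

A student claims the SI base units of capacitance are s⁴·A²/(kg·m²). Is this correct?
Units of each symbol in C = Q/V:
  Q (charge, in coulombs): s·A
  V (voltage, in volts): kg·m²/(s³·A)  → in the denominator, contributes s³·A/(kg·m²)

Multiplying the contributions: [s·A] · [s³·A/(kg·m²)]
Adding exponents of each base unit: kg: -1, m: -2, s: 4, A: 2
SI base units of capacitance: s⁴·A²/(kg·m²)

The claimed units s⁴·A²/(kg·m²) match the derived units, so the claim is correct.

Answer: Yes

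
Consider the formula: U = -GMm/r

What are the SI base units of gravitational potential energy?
Units of each symbol in U = -GMm/r:
  G (gravitational constant): m³/(kg·s²)
  M (mass): kg
  m (mass): kg
  r (distance): m  → in the denominator, contributes 1/m
  The minus sign does not affect the units.

Multiplying the contributions: [m³/(kg·s²)] · [kg] · [kg] · [1/m]
Adding exponents of each base unit: kg: 1, m: 2, s: -2
SI base units of gravitational potential energy: kg·m²/s²

Answer: kg·m²/s²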